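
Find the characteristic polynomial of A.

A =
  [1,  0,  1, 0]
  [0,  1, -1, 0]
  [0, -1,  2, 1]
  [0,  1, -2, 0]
x^4 - 4*x^3 + 6*x^2 - 4*x + 1

Expanding det(x·I − A) (e.g. by cofactor expansion or by noting that A is similar to its Jordan form J, which has the same characteristic polynomial as A) gives
  χ_A(x) = x^4 - 4*x^3 + 6*x^2 - 4*x + 1
which factors as (x - 1)^4. The eigenvalues (with algebraic multiplicities) are λ = 1 with multiplicity 4.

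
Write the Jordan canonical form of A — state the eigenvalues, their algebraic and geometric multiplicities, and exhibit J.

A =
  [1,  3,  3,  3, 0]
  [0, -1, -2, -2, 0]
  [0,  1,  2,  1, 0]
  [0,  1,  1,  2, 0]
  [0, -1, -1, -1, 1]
J_2(1) ⊕ J_1(1) ⊕ J_1(1) ⊕ J_1(1)

The characteristic polynomial is
  det(x·I − A) = x^5 - 5*x^4 + 10*x^3 - 10*x^2 + 5*x - 1 = (x - 1)^5

Eigenvalues and multiplicities (the geometric multiplicity of λ is n − rank(A − λI), which equals the number of Jordan blocks for λ):
  λ = 1: algebraic multiplicity = 5, geometric multiplicity = 4

Determining the block sizes for each eigenvalue:
  λ = 1: 4 blocks summing to 5 forces exactly one block of size 2 and the rest size 1 → block sizes [2, 1, 1, 1]

Assembling the blocks gives a Jordan form
J =
  [1, 1, 0, 0, 0]
  [0, 1, 0, 0, 0]
  [0, 0, 1, 0, 0]
  [0, 0, 0, 1, 0]
  [0, 0, 0, 0, 1]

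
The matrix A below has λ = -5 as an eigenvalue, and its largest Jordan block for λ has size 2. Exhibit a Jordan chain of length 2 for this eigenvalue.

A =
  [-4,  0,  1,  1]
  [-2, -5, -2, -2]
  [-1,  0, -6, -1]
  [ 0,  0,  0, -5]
A Jordan chain for λ = -5 of length 2:
v_1 = (1, -2, -1, 0)ᵀ
v_2 = (1, 0, 0, 0)ᵀ

Let N = A − (-5)·I. We want v_2 with N^2 v_2 = 0 but N^1 v_2 ≠ 0; then v_{j-1} := N · v_j for j = 2, …, 2.

Pick v_2 = (1, 0, 0, 0)ᵀ.
Then v_1 = N · v_2 = (1, -2, -1, 0)ᵀ.

Sanity check: (A − (-5)·I) v_1 = (0, 0, 0, 0)ᵀ = 0. ✓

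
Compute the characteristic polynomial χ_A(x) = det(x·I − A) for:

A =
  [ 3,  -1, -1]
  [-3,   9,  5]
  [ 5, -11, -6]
x^3 - 6*x^2 + 12*x - 8

Expanding det(x·I − A) (e.g. by cofactor expansion or by noting that A is similar to its Jordan form J, which has the same characteristic polynomial as A) gives
  χ_A(x) = x^3 - 6*x^2 + 12*x - 8
which factors as (x - 2)^3. The eigenvalues (with algebraic multiplicities) are λ = 2 with multiplicity 3.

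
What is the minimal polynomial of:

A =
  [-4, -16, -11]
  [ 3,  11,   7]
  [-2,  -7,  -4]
x^3 - 3*x^2 + 3*x - 1

The characteristic polynomial is χ_A(x) = (x - 1)^3, so the eigenvalues are known. The minimal polynomial is
  m_A(x) = Π_λ (x − λ)^{k_λ}
where k_λ is the size of the *largest* Jordan block for λ (equivalently, the smallest k with (A − λI)^k v = 0 for every generalised eigenvector v of λ).

  λ = 1: largest Jordan block has size 3, contributing (x − 1)^3

So m_A(x) = (x - 1)^3 = x^3 - 3*x^2 + 3*x - 1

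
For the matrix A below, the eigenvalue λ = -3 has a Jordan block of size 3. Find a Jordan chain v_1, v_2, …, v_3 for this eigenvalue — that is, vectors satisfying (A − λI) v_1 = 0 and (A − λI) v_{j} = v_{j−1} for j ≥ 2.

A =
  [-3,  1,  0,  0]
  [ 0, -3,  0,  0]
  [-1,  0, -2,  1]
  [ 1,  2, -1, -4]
A Jordan chain for λ = -3 of length 3:
v_1 = (0, 0, 1, -1)ᵀ
v_2 = (1, 0, 0, 2)ᵀ
v_3 = (0, 1, 0, 0)ᵀ

Let N = A − (-3)·I. We want v_3 with N^3 v_3 = 0 but N^2 v_3 ≠ 0; then v_{j-1} := N · v_j for j = 3, …, 2.

Pick v_3 = (0, 1, 0, 0)ᵀ.
Then v_2 = N · v_3 = (1, 0, 0, 2)ᵀ.
Then v_1 = N · v_2 = (0, 0, 1, -1)ᵀ.

Sanity check: (A − (-3)·I) v_1 = (0, 0, 0, 0)ᵀ = 0. ✓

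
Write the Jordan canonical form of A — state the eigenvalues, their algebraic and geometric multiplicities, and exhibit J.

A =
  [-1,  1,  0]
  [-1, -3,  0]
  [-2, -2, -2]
J_2(-2) ⊕ J_1(-2)

The characteristic polynomial is
  det(x·I − A) = x^3 + 6*x^2 + 12*x + 8 = (x + 2)^3

Eigenvalues and multiplicities (the geometric multiplicity of λ is n − rank(A − λI), which equals the number of Jordan blocks for λ):
  λ = -2: algebraic multiplicity = 3, geometric multiplicity = 2

Determining the block sizes for each eigenvalue:
  λ = -2: 2 blocks summing to 3 forces exactly one block of size 2 and the rest size 1 → block sizes [2, 1]

Assembling the blocks gives a Jordan form
J =
  [-2,  1,  0]
  [ 0, -2,  0]
  [ 0,  0, -2]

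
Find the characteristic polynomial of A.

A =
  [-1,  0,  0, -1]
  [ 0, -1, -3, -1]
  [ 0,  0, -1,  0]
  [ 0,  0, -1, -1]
x^4 + 4*x^3 + 6*x^2 + 4*x + 1

Expanding det(x·I − A) (e.g. by cofactor expansion or by noting that A is similar to its Jordan form J, which has the same characteristic polynomial as A) gives
  χ_A(x) = x^4 + 4*x^3 + 6*x^2 + 4*x + 1
which factors as (x + 1)^4. The eigenvalues (with algebraic multiplicities) are λ = -1 with multiplicity 4.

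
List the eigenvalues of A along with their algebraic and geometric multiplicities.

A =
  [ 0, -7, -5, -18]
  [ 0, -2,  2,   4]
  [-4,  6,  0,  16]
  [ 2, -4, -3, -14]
λ = -4: alg = 4, geom = 2

Step 1 — factor the characteristic polynomial to read off the algebraic multiplicities:
  χ_A(x) = (x + 4)^4

Step 2 — compute geometric multiplicities via the rank-nullity identity g(λ) = n − rank(A − λI):
  rank(A − (-4)·I) = 2, so dim ker(A − (-4)·I) = n − 2 = 2

Summary:
  λ = -4: algebraic multiplicity = 4, geometric multiplicity = 2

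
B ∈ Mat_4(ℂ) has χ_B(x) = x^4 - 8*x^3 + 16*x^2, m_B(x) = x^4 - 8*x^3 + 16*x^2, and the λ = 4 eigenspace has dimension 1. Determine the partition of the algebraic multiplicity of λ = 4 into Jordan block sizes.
Block sizes for λ = 4: [2]

Step 1 — from the characteristic polynomial, algebraic multiplicity of λ = 4 is 2. From dim ker(B − (4)·I) = 1, there are exactly 1 Jordan blocks for λ = 4.
Step 2 — from the minimal polynomial, the factor (x − 4)^2 tells us the largest block for λ = 4 has size 2.
Step 3 — with total size 2, 1 blocks, and largest block 2, the block sizes (in nonincreasing order) are [2].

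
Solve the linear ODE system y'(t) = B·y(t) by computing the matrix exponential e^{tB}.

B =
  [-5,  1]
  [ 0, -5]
e^{tB} =
  [exp(-5*t), t*exp(-5*t)]
  [0, exp(-5*t)]

Strategy: write B = P · J · P⁻¹ where J is a Jordan canonical form, so e^{tB} = P · e^{tJ} · P⁻¹, and e^{tJ} can be computed block-by-block.

B has Jordan form
J =
  [-5,  1]
  [ 0, -5]
(up to reordering of blocks).

Per-block formulas:
  For a 2×2 Jordan block J_2(-5): exp(t · J_2(-5)) = e^(-5t)·(I + t·N), where N is the 2×2 nilpotent shift.

After assembling e^{tJ} and conjugating by P, we get:

e^{tB} =
  [exp(-5*t), t*exp(-5*t)]
  [0, exp(-5*t)]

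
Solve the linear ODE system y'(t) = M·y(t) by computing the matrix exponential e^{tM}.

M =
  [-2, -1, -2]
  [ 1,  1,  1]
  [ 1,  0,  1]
e^{tM} =
  [t^2/2 - 2*t + 1, t^2/2 - t, t^2/2 - 2*t]
  [t, t + 1, t]
  [-t^2/2 + t, -t^2/2, -t^2/2 + t + 1]

Strategy: write M = P · J · P⁻¹ where J is a Jordan canonical form, so e^{tM} = P · e^{tJ} · P⁻¹, and e^{tJ} can be computed block-by-block.

M has Jordan form
J =
  [0, 1, 0]
  [0, 0, 1]
  [0, 0, 0]
(up to reordering of blocks).

Per-block formulas:
  For a 3×3 Jordan block J_3(0): exp(t · J_3(0)) = e^(0t)·(I + t·N + (t^2/2)·N^2), where N is the 3×3 nilpotent shift.

After assembling e^{tJ} and conjugating by P, we get:

e^{tM} =
  [t^2/2 - 2*t + 1, t^2/2 - t, t^2/2 - 2*t]
  [t, t + 1, t]
  [-t^2/2 + t, -t^2/2, -t^2/2 + t + 1]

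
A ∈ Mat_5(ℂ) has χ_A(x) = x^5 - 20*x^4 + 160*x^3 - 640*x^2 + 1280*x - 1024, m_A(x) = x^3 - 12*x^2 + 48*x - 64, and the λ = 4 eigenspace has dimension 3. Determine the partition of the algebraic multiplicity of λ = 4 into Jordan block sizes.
Block sizes for λ = 4: [3, 1, 1]

Step 1 — from the characteristic polynomial, algebraic multiplicity of λ = 4 is 5. From dim ker(A − (4)·I) = 3, there are exactly 3 Jordan blocks for λ = 4.
Step 2 — from the minimal polynomial, the factor (x − 4)^3 tells us the largest block for λ = 4 has size 3.
Step 3 — with total size 5, 3 blocks, and largest block 3, the block sizes (in nonincreasing order) are [3, 1, 1].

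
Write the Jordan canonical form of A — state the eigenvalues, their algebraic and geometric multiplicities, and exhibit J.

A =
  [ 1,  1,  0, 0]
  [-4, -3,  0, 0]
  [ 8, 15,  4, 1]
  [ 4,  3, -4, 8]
J_2(-1) ⊕ J_2(6)

The characteristic polynomial is
  det(x·I − A) = x^4 - 10*x^3 + 13*x^2 + 60*x + 36 = (x - 6)^2*(x + 1)^2

Eigenvalues and multiplicities (the geometric multiplicity of λ is n − rank(A − λI), which equals the number of Jordan blocks for λ):
  λ = -1: algebraic multiplicity = 2, geometric multiplicity = 1
  λ = 6: algebraic multiplicity = 2, geometric multiplicity = 1

Determining the block sizes for each eigenvalue:
  λ = -1: one block (gm = 1), so the single block has size am = 2 → block sizes [2]
  λ = 6: one block (gm = 1), so the single block has size am = 2 → block sizes [2]

Assembling the blocks gives a Jordan form
J =
  [-1,  1, 0, 0]
  [ 0, -1, 0, 0]
  [ 0,  0, 6, 1]
  [ 0,  0, 0, 6]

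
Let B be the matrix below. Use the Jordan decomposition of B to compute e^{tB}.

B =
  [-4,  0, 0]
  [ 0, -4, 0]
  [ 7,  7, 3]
e^{tB} =
  [exp(-4*t), 0, 0]
  [0, exp(-4*t), 0]
  [exp(3*t) - exp(-4*t), exp(3*t) - exp(-4*t), exp(3*t)]

Strategy: write B = P · J · P⁻¹ where J is a Jordan canonical form, so e^{tB} = P · e^{tJ} · P⁻¹, and e^{tJ} can be computed block-by-block.

B has Jordan form
J =
  [-4,  0, 0]
  [ 0, -4, 0]
  [ 0,  0, 3]
(up to reordering of blocks).

Per-block formulas:
  For a 1×1 block at λ = -4: exp(t · [-4]) = [e^(-4t)].
  For a 1×1 block at λ = 3: exp(t · [3]) = [e^(3t)].

After assembling e^{tJ} and conjugating by P, we get:

e^{tB} =
  [exp(-4*t), 0, 0]
  [0, exp(-4*t), 0]
  [exp(3*t) - exp(-4*t), exp(3*t) - exp(-4*t), exp(3*t)]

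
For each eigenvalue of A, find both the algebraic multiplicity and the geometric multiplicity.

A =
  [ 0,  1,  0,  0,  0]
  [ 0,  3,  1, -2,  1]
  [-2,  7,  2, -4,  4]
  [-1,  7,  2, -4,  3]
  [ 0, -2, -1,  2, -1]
λ = 0: alg = 5, geom = 2

Step 1 — factor the characteristic polynomial to read off the algebraic multiplicities:
  χ_A(x) = x^5

Step 2 — compute geometric multiplicities via the rank-nullity identity g(λ) = n − rank(A − λI):
  rank(A − (0)·I) = 3, so dim ker(A − (0)·I) = n − 3 = 2

Summary:
  λ = 0: algebraic multiplicity = 5, geometric multiplicity = 2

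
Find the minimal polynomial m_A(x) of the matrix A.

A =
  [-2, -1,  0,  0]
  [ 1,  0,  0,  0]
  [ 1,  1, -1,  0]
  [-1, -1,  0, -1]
x^2 + 2*x + 1

The characteristic polynomial is χ_A(x) = (x + 1)^4, so the eigenvalues are known. The minimal polynomial is
  m_A(x) = Π_λ (x − λ)^{k_λ}
where k_λ is the size of the *largest* Jordan block for λ (equivalently, the smallest k with (A − λI)^k v = 0 for every generalised eigenvector v of λ).

  λ = -1: largest Jordan block has size 2, contributing (x + 1)^2

So m_A(x) = (x + 1)^2 = x^2 + 2*x + 1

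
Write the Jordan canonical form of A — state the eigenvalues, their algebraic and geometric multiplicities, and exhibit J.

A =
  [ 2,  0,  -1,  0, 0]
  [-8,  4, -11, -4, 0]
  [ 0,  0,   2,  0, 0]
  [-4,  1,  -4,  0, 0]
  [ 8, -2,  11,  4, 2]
J_3(2) ⊕ J_1(2) ⊕ J_1(2)

The characteristic polynomial is
  det(x·I − A) = x^5 - 10*x^4 + 40*x^3 - 80*x^2 + 80*x - 32 = (x - 2)^5

Eigenvalues and multiplicities (the geometric multiplicity of λ is n − rank(A − λI), which equals the number of Jordan blocks for λ):
  λ = 2: algebraic multiplicity = 5, geometric multiplicity = 3

Determining the block sizes for each eigenvalue:
  λ = 2: with am = 5 and gm = 3, the partition is not yet determined (e.g. several partitions of 5 into 3 parts exist). Let N = A − (2)·I. Computing rank(N^1) = 2, rank(N^2) = 1, rank(N^3) = 0; the number of blocks of size ≥ j is rank(N^{j−1}) − rank(N^j), giving [3, 1, 1]. So we have 1 block(s) of size 3, 2 block(s) of size 1 → block sizes [3, 1, 1]

Assembling the blocks gives a Jordan form
J =
  [2, 1, 0, 0, 0]
  [0, 2, 1, 0, 0]
  [0, 0, 2, 0, 0]
  [0, 0, 0, 2, 0]
  [0, 0, 0, 0, 2]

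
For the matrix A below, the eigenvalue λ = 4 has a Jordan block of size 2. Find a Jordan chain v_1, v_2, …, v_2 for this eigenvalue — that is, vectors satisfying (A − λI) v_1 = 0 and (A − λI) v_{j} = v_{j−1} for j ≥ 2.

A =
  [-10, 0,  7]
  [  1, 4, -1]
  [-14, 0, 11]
A Jordan chain for λ = 4 of length 2:
v_1 = (0, -1, 0)ᵀ
v_2 = (1, 0, 2)ᵀ

Let N = A − (4)·I. We want v_2 with N^2 v_2 = 0 but N^1 v_2 ≠ 0; then v_{j-1} := N · v_j for j = 2, …, 2.

Pick v_2 = (1, 0, 2)ᵀ.
Then v_1 = N · v_2 = (0, -1, 0)ᵀ.

Sanity check: (A − (4)·I) v_1 = (0, 0, 0)ᵀ = 0. ✓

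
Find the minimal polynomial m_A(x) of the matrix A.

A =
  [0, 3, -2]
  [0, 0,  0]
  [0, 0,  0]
x^2

The characteristic polynomial is χ_A(x) = x^3, so the eigenvalues are known. The minimal polynomial is
  m_A(x) = Π_λ (x − λ)^{k_λ}
where k_λ is the size of the *largest* Jordan block for λ (equivalently, the smallest k with (A − λI)^k v = 0 for every generalised eigenvector v of λ).

  λ = 0: largest Jordan block has size 2, contributing (x − 0)^2

So m_A(x) = x^2 = x^2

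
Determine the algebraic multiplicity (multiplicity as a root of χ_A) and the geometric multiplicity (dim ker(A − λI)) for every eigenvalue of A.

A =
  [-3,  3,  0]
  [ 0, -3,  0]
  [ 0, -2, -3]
λ = -3: alg = 3, geom = 2

Step 1 — factor the characteristic polynomial to read off the algebraic multiplicities:
  χ_A(x) = (x + 3)^3

Step 2 — compute geometric multiplicities via the rank-nullity identity g(λ) = n − rank(A − λI):
  rank(A − (-3)·I) = 1, so dim ker(A − (-3)·I) = n − 1 = 2

Summary:
  λ = -3: algebraic multiplicity = 3, geometric multiplicity = 2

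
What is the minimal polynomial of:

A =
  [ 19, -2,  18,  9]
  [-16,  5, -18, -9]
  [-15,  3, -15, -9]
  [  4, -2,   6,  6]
x^3 - 12*x^2 + 45*x - 54

The characteristic polynomial is χ_A(x) = (x - 6)*(x - 3)^3, so the eigenvalues are known. The minimal polynomial is
  m_A(x) = Π_λ (x − λ)^{k_λ}
where k_λ is the size of the *largest* Jordan block for λ (equivalently, the smallest k with (A − λI)^k v = 0 for every generalised eigenvector v of λ).

  λ = 3: largest Jordan block has size 2, contributing (x − 3)^2
  λ = 6: largest Jordan block has size 1, contributing (x − 6)

So m_A(x) = (x - 6)*(x - 3)^2 = x^3 - 12*x^2 + 45*x - 54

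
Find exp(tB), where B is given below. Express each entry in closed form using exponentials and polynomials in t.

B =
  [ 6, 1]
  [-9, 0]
e^{tB} =
  [3*t*exp(3*t) + exp(3*t), t*exp(3*t)]
  [-9*t*exp(3*t), -3*t*exp(3*t) + exp(3*t)]

Strategy: write B = P · J · P⁻¹ where J is a Jordan canonical form, so e^{tB} = P · e^{tJ} · P⁻¹, and e^{tJ} can be computed block-by-block.

B has Jordan form
J =
  [3, 1]
  [0, 3]
(up to reordering of blocks).

Per-block formulas:
  For a 2×2 Jordan block J_2(3): exp(t · J_2(3)) = e^(3t)·(I + t·N), where N is the 2×2 nilpotent shift.

After assembling e^{tJ} and conjugating by P, we get:

e^{tB} =
  [3*t*exp(3*t) + exp(3*t), t*exp(3*t)]
  [-9*t*exp(3*t), -3*t*exp(3*t) + exp(3*t)]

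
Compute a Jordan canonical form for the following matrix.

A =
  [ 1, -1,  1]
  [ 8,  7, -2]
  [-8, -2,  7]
J_2(5) ⊕ J_1(5)

The characteristic polynomial is
  det(x·I − A) = x^3 - 15*x^2 + 75*x - 125 = (x - 5)^3

Eigenvalues and multiplicities (the geometric multiplicity of λ is n − rank(A − λI), which equals the number of Jordan blocks for λ):
  λ = 5: algebraic multiplicity = 3, geometric multiplicity = 2

Determining the block sizes for each eigenvalue:
  λ = 5: 2 blocks summing to 3 forces exactly one block of size 2 and the rest size 1 → block sizes [2, 1]

Assembling the blocks gives a Jordan form
J =
  [5, 1, 0]
  [0, 5, 0]
  [0, 0, 5]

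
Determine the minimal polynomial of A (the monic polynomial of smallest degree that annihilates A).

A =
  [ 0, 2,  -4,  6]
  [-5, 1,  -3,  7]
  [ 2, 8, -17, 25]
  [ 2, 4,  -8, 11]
x^4 + 5*x^3 + 9*x^2 + 7*x + 2

The characteristic polynomial is χ_A(x) = (x + 1)^3*(x + 2), so the eigenvalues are known. The minimal polynomial is
  m_A(x) = Π_λ (x − λ)^{k_λ}
where k_λ is the size of the *largest* Jordan block for λ (equivalently, the smallest k with (A − λI)^k v = 0 for every generalised eigenvector v of λ).

  λ = -2: largest Jordan block has size 1, contributing (x + 2)
  λ = -1: largest Jordan block has size 3, contributing (x + 1)^3

So m_A(x) = (x + 1)^3*(x + 2) = x^4 + 5*x^3 + 9*x^2 + 7*x + 2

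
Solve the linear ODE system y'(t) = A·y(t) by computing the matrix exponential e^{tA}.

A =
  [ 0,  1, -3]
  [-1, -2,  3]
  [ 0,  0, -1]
e^{tA} =
  [t*exp(-t) + exp(-t), t*exp(-t), -3*t*exp(-t)]
  [-t*exp(-t), -t*exp(-t) + exp(-t), 3*t*exp(-t)]
  [0, 0, exp(-t)]

Strategy: write A = P · J · P⁻¹ where J is a Jordan canonical form, so e^{tA} = P · e^{tJ} · P⁻¹, and e^{tJ} can be computed block-by-block.

A has Jordan form
J =
  [-1,  1,  0]
  [ 0, -1,  0]
  [ 0,  0, -1]
(up to reordering of blocks).

Per-block formulas:
  For a 1×1 block at λ = -1: exp(t · [-1]) = [e^(-1t)].
  For a 2×2 Jordan block J_2(-1): exp(t · J_2(-1)) = e^(-1t)·(I + t·N), where N is the 2×2 nilpotent shift.

After assembling e^{tJ} and conjugating by P, we get:

e^{tA} =
  [t*exp(-t) + exp(-t), t*exp(-t), -3*t*exp(-t)]
  [-t*exp(-t), -t*exp(-t) + exp(-t), 3*t*exp(-t)]
  [0, 0, exp(-t)]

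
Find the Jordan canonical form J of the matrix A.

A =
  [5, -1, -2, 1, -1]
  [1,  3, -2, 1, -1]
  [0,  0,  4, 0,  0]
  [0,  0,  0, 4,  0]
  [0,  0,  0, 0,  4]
J_2(4) ⊕ J_1(4) ⊕ J_1(4) ⊕ J_1(4)

The characteristic polynomial is
  det(x·I − A) = x^5 - 20*x^4 + 160*x^3 - 640*x^2 + 1280*x - 1024 = (x - 4)^5

Eigenvalues and multiplicities (the geometric multiplicity of λ is n − rank(A − λI), which equals the number of Jordan blocks for λ):
  λ = 4: algebraic multiplicity = 5, geometric multiplicity = 4

Determining the block sizes for each eigenvalue:
  λ = 4: 4 blocks summing to 5 forces exactly one block of size 2 and the rest size 1 → block sizes [2, 1, 1, 1]

Assembling the blocks gives a Jordan form
J =
  [4, 1, 0, 0, 0]
  [0, 4, 0, 0, 0]
  [0, 0, 4, 0, 0]
  [0, 0, 0, 4, 0]
  [0, 0, 0, 0, 4]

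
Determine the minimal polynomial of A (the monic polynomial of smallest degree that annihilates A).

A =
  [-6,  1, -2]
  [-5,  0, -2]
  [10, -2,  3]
x^2 + 2*x + 1

The characteristic polynomial is χ_A(x) = (x + 1)^3, so the eigenvalues are known. The minimal polynomial is
  m_A(x) = Π_λ (x − λ)^{k_λ}
where k_λ is the size of the *largest* Jordan block for λ (equivalently, the smallest k with (A − λI)^k v = 0 for every generalised eigenvector v of λ).

  λ = -1: largest Jordan block has size 2, contributing (x + 1)^2

So m_A(x) = (x + 1)^2 = x^2 + 2*x + 1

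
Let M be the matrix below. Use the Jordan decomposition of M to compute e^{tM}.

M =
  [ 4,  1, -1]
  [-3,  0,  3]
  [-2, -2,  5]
e^{tM} =
  [t*exp(3*t) + exp(3*t), t*exp(3*t), -t*exp(3*t)]
  [-3*t*exp(3*t), -3*t*exp(3*t) + exp(3*t), 3*t*exp(3*t)]
  [-2*t*exp(3*t), -2*t*exp(3*t), 2*t*exp(3*t) + exp(3*t)]

Strategy: write M = P · J · P⁻¹ where J is a Jordan canonical form, so e^{tM} = P · e^{tJ} · P⁻¹, and e^{tJ} can be computed block-by-block.

M has Jordan form
J =
  [3, 1, 0]
  [0, 3, 0]
  [0, 0, 3]
(up to reordering of blocks).

Per-block formulas:
  For a 1×1 block at λ = 3: exp(t · [3]) = [e^(3t)].
  For a 2×2 Jordan block J_2(3): exp(t · J_2(3)) = e^(3t)·(I + t·N), where N is the 2×2 nilpotent shift.

After assembling e^{tJ} and conjugating by P, we get:

e^{tM} =
  [t*exp(3*t) + exp(3*t), t*exp(3*t), -t*exp(3*t)]
  [-3*t*exp(3*t), -3*t*exp(3*t) + exp(3*t), 3*t*exp(3*t)]
  [-2*t*exp(3*t), -2*t*exp(3*t), 2*t*exp(3*t) + exp(3*t)]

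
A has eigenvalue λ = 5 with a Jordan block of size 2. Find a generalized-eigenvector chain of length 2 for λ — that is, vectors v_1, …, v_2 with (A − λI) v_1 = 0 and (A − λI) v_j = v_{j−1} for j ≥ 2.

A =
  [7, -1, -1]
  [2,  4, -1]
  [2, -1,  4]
A Jordan chain for λ = 5 of length 2:
v_1 = (2, 2, 2)ᵀ
v_2 = (1, 0, 0)ᵀ

Let N = A − (5)·I. We want v_2 with N^2 v_2 = 0 but N^1 v_2 ≠ 0; then v_{j-1} := N · v_j for j = 2, …, 2.

Pick v_2 = (1, 0, 0)ᵀ.
Then v_1 = N · v_2 = (2, 2, 2)ᵀ.

Sanity check: (A − (5)·I) v_1 = (0, 0, 0)ᵀ = 0. ✓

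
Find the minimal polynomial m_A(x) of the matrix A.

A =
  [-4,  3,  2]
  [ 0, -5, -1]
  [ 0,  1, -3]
x^3 + 12*x^2 + 48*x + 64

The characteristic polynomial is χ_A(x) = (x + 4)^3, so the eigenvalues are known. The minimal polynomial is
  m_A(x) = Π_λ (x − λ)^{k_λ}
where k_λ is the size of the *largest* Jordan block for λ (equivalently, the smallest k with (A − λI)^k v = 0 for every generalised eigenvector v of λ).

  λ = -4: largest Jordan block has size 3, contributing (x + 4)^3

So m_A(x) = (x + 4)^3 = x^3 + 12*x^2 + 48*x + 64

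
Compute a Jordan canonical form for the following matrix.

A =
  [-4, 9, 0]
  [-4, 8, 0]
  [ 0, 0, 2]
J_2(2) ⊕ J_1(2)

The characteristic polynomial is
  det(x·I − A) = x^3 - 6*x^2 + 12*x - 8 = (x - 2)^3

Eigenvalues and multiplicities (the geometric multiplicity of λ is n − rank(A − λI), which equals the number of Jordan blocks for λ):
  λ = 2: algebraic multiplicity = 3, geometric multiplicity = 2

Determining the block sizes for each eigenvalue:
  λ = 2: 2 blocks summing to 3 forces exactly one block of size 2 and the rest size 1 → block sizes [2, 1]

Assembling the blocks gives a Jordan form
J =
  [2, 1, 0]
  [0, 2, 0]
  [0, 0, 2]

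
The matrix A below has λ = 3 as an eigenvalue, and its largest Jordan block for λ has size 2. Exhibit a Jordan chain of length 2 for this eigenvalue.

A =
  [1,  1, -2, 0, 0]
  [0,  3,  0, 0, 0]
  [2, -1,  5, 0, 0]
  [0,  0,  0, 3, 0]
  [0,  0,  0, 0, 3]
A Jordan chain for λ = 3 of length 2:
v_1 = (-2, 0, 2, 0, 0)ᵀ
v_2 = (1, 0, 0, 0, 0)ᵀ

Let N = A − (3)·I. We want v_2 with N^2 v_2 = 0 but N^1 v_2 ≠ 0; then v_{j-1} := N · v_j for j = 2, …, 2.

Pick v_2 = (1, 0, 0, 0, 0)ᵀ.
Then v_1 = N · v_2 = (-2, 0, 2, 0, 0)ᵀ.

Sanity check: (A − (3)·I) v_1 = (0, 0, 0, 0, 0)ᵀ = 0. ✓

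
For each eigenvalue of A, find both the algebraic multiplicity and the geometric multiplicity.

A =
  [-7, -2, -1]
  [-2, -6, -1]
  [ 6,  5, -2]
λ = -5: alg = 3, geom = 1

Step 1 — factor the characteristic polynomial to read off the algebraic multiplicities:
  χ_A(x) = (x + 5)^3

Step 2 — compute geometric multiplicities via the rank-nullity identity g(λ) = n − rank(A − λI):
  rank(A − (-5)·I) = 2, so dim ker(A − (-5)·I) = n − 2 = 1

Summary:
  λ = -5: algebraic multiplicity = 3, geometric multiplicity = 1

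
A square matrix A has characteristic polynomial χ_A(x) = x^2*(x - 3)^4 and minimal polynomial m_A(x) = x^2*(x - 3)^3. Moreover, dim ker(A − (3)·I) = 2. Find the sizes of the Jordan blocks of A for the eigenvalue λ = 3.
Block sizes for λ = 3: [3, 1]

Step 1 — from the characteristic polynomial, algebraic multiplicity of λ = 3 is 4. From dim ker(A − (3)·I) = 2, there are exactly 2 Jordan blocks for λ = 3.
Step 2 — from the minimal polynomial, the factor (x − 3)^3 tells us the largest block for λ = 3 has size 3.
Step 3 — with total size 4, 2 blocks, and largest block 3, the block sizes (in nonincreasing order) are [3, 1].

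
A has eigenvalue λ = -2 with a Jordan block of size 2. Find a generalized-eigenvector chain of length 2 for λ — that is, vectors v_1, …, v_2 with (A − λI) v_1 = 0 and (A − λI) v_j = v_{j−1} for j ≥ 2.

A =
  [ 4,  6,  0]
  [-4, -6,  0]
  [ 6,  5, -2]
A Jordan chain for λ = -2 of length 2:
v_1 = (0, 0, 1)ᵀ
v_2 = (1, -1, 0)ᵀ

Let N = A − (-2)·I. We want v_2 with N^2 v_2 = 0 but N^1 v_2 ≠ 0; then v_{j-1} := N · v_j for j = 2, …, 2.

Pick v_2 = (1, -1, 0)ᵀ.
Then v_1 = N · v_2 = (0, 0, 1)ᵀ.

Sanity check: (A − (-2)·I) v_1 = (0, 0, 0)ᵀ = 0. ✓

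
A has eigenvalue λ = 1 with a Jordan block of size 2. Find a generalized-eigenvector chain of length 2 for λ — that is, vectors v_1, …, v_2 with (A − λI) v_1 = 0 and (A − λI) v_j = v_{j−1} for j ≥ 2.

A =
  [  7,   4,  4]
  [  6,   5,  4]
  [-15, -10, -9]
A Jordan chain for λ = 1 of length 2:
v_1 = (6, 6, -15)ᵀ
v_2 = (1, 0, 0)ᵀ

Let N = A − (1)·I. We want v_2 with N^2 v_2 = 0 but N^1 v_2 ≠ 0; then v_{j-1} := N · v_j for j = 2, …, 2.

Pick v_2 = (1, 0, 0)ᵀ.
Then v_1 = N · v_2 = (6, 6, -15)ᵀ.

Sanity check: (A − (1)·I) v_1 = (0, 0, 0)ᵀ = 0. ✓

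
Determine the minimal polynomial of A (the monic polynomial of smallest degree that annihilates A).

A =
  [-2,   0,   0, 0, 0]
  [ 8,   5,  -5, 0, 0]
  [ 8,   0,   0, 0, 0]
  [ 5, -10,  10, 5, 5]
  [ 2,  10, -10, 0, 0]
x^3 - 3*x^2 - 10*x

The characteristic polynomial is χ_A(x) = x^2*(x - 5)^2*(x + 2), so the eigenvalues are known. The minimal polynomial is
  m_A(x) = Π_λ (x − λ)^{k_λ}
where k_λ is the size of the *largest* Jordan block for λ (equivalently, the smallest k with (A − λI)^k v = 0 for every generalised eigenvector v of λ).

  λ = -2: largest Jordan block has size 1, contributing (x + 2)
  λ = 0: largest Jordan block has size 1, contributing (x − 0)
  λ = 5: largest Jordan block has size 1, contributing (x − 5)

So m_A(x) = x*(x - 5)*(x + 2) = x^3 - 3*x^2 - 10*x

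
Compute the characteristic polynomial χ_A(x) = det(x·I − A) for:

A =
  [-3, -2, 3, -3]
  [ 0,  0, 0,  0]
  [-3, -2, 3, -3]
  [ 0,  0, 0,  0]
x^4

Expanding det(x·I − A) (e.g. by cofactor expansion or by noting that A is similar to its Jordan form J, which has the same characteristic polynomial as A) gives
  χ_A(x) = x^4
which factors as x^4. The eigenvalues (with algebraic multiplicities) are λ = 0 with multiplicity 4.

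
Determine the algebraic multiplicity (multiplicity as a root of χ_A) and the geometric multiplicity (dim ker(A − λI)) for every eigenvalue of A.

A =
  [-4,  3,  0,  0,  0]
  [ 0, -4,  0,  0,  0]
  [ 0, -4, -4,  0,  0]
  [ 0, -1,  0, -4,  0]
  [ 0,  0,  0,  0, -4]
λ = -4: alg = 5, geom = 4

Step 1 — factor the characteristic polynomial to read off the algebraic multiplicities:
  χ_A(x) = (x + 4)^5

Step 2 — compute geometric multiplicities via the rank-nullity identity g(λ) = n − rank(A − λI):
  rank(A − (-4)·I) = 1, so dim ker(A − (-4)·I) = n − 1 = 4

Summary:
  λ = -4: algebraic multiplicity = 5, geometric multiplicity = 4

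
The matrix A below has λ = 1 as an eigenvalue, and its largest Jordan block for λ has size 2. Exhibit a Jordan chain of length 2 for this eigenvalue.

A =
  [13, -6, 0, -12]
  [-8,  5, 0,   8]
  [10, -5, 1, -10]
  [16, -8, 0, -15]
A Jordan chain for λ = 1 of length 2:
v_1 = (12, -8, 10, 16)ᵀ
v_2 = (1, 0, 0, 0)ᵀ

Let N = A − (1)·I. We want v_2 with N^2 v_2 = 0 but N^1 v_2 ≠ 0; then v_{j-1} := N · v_j for j = 2, …, 2.

Pick v_2 = (1, 0, 0, 0)ᵀ.
Then v_1 = N · v_2 = (12, -8, 10, 16)ᵀ.

Sanity check: (A − (1)·I) v_1 = (0, 0, 0, 0)ᵀ = 0. ✓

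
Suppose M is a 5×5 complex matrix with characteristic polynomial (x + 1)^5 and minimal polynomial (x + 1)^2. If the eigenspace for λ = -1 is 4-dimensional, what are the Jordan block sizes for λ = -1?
Block sizes for λ = -1: [2, 1, 1, 1]

Step 1 — from the characteristic polynomial, algebraic multiplicity of λ = -1 is 5. From dim ker(M − (-1)·I) = 4, there are exactly 4 Jordan blocks for λ = -1.
Step 2 — from the minimal polynomial, the factor (x + 1)^2 tells us the largest block for λ = -1 has size 2.
Step 3 — with total size 5, 4 blocks, and largest block 2, the block sizes (in nonincreasing order) are [2, 1, 1, 1].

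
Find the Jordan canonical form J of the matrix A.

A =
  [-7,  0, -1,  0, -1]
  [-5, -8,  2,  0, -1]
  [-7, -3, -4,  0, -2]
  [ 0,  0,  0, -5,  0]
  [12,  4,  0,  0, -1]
J_3(-5) ⊕ J_1(-5) ⊕ J_1(-5)

The characteristic polynomial is
  det(x·I − A) = x^5 + 25*x^4 + 250*x^3 + 1250*x^2 + 3125*x + 3125 = (x + 5)^5

Eigenvalues and multiplicities (the geometric multiplicity of λ is n − rank(A − λI), which equals the number of Jordan blocks for λ):
  λ = -5: algebraic multiplicity = 5, geometric multiplicity = 3

Determining the block sizes for each eigenvalue:
  λ = -5: with am = 5 and gm = 3, the partition is not yet determined (e.g. several partitions of 5 into 3 parts exist). Let N = A − (-5)·I. Computing rank(N^1) = 2, rank(N^2) = 1, rank(N^3) = 0; the number of blocks of size ≥ j is rank(N^{j−1}) − rank(N^j), giving [3, 1, 1]. So we have 1 block(s) of size 3, 2 block(s) of size 1 → block sizes [3, 1, 1]

Assembling the blocks gives a Jordan form
J =
  [-5,  1,  0,  0,  0]
  [ 0, -5,  1,  0,  0]
  [ 0,  0, -5,  0,  0]
  [ 0,  0,  0, -5,  0]
  [ 0,  0,  0,  0, -5]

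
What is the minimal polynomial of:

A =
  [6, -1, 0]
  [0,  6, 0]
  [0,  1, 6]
x^2 - 12*x + 36

The characteristic polynomial is χ_A(x) = (x - 6)^3, so the eigenvalues are known. The minimal polynomial is
  m_A(x) = Π_λ (x − λ)^{k_λ}
where k_λ is the size of the *largest* Jordan block for λ (equivalently, the smallest k with (A − λI)^k v = 0 for every generalised eigenvector v of λ).

  λ = 6: largest Jordan block has size 2, contributing (x − 6)^2

So m_A(x) = (x - 6)^2 = x^2 - 12*x + 36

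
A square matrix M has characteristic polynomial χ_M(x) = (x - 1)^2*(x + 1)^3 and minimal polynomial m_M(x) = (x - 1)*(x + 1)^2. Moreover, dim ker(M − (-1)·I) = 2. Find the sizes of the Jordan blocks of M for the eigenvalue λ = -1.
Block sizes for λ = -1: [2, 1]

Step 1 — from the characteristic polynomial, algebraic multiplicity of λ = -1 is 3. From dim ker(M − (-1)·I) = 2, there are exactly 2 Jordan blocks for λ = -1.
Step 2 — from the minimal polynomial, the factor (x + 1)^2 tells us the largest block for λ = -1 has size 2.
Step 3 — with total size 3, 2 blocks, and largest block 2, the block sizes (in nonincreasing order) are [2, 1].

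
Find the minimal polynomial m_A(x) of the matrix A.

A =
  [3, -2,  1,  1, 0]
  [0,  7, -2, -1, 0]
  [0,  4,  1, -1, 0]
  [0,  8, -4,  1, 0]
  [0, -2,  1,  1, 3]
x^3 - 9*x^2 + 27*x - 27

The characteristic polynomial is χ_A(x) = (x - 3)^5, so the eigenvalues are known. The minimal polynomial is
  m_A(x) = Π_λ (x − λ)^{k_λ}
where k_λ is the size of the *largest* Jordan block for λ (equivalently, the smallest k with (A − λI)^k v = 0 for every generalised eigenvector v of λ).

  λ = 3: largest Jordan block has size 3, contributing (x − 3)^3

So m_A(x) = (x - 3)^3 = x^3 - 9*x^2 + 27*x - 27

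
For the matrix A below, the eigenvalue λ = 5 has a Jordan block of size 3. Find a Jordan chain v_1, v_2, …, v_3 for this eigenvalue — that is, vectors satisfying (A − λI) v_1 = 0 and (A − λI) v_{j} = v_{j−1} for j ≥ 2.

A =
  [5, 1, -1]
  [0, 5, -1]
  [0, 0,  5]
A Jordan chain for λ = 5 of length 3:
v_1 = (-1, 0, 0)ᵀ
v_2 = (-1, -1, 0)ᵀ
v_3 = (0, 0, 1)ᵀ

Let N = A − (5)·I. We want v_3 with N^3 v_3 = 0 but N^2 v_3 ≠ 0; then v_{j-1} := N · v_j for j = 3, …, 2.

Pick v_3 = (0, 0, 1)ᵀ.
Then v_2 = N · v_3 = (-1, -1, 0)ᵀ.
Then v_1 = N · v_2 = (-1, 0, 0)ᵀ.

Sanity check: (A − (5)·I) v_1 = (0, 0, 0)ᵀ = 0. ✓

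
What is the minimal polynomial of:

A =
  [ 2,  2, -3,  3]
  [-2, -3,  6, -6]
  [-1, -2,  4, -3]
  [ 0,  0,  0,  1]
x^2 - 2*x + 1

The characteristic polynomial is χ_A(x) = (x - 1)^4, so the eigenvalues are known. The minimal polynomial is
  m_A(x) = Π_λ (x − λ)^{k_λ}
where k_λ is the size of the *largest* Jordan block for λ (equivalently, the smallest k with (A − λI)^k v = 0 for every generalised eigenvector v of λ).

  λ = 1: largest Jordan block has size 2, contributing (x − 1)^2

So m_A(x) = (x - 1)^2 = x^2 - 2*x + 1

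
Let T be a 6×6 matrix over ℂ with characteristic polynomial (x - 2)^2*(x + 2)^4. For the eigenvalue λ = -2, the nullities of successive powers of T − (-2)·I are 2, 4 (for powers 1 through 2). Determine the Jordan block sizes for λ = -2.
Block sizes for λ = -2: [2, 2]

From the dimensions of kernels of powers, the number of Jordan blocks of size at least j is d_j − d_{j−1} where d_j = dim ker(N^j) (with d_0 = 0). Computing the differences gives [2, 2].
The number of blocks of size exactly k is (#blocks of size ≥ k) − (#blocks of size ≥ k + 1), so the partition is: 2 block(s) of size 2.
In nonincreasing order the block sizes are [2, 2].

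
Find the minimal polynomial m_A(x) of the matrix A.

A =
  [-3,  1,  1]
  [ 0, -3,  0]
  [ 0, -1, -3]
x^3 + 9*x^2 + 27*x + 27

The characteristic polynomial is χ_A(x) = (x + 3)^3, so the eigenvalues are known. The minimal polynomial is
  m_A(x) = Π_λ (x − λ)^{k_λ}
where k_λ is the size of the *largest* Jordan block for λ (equivalently, the smallest k with (A − λI)^k v = 0 for every generalised eigenvector v of λ).

  λ = -3: largest Jordan block has size 3, contributing (x + 3)^3

So m_A(x) = (x + 3)^3 = x^3 + 9*x^2 + 27*x + 27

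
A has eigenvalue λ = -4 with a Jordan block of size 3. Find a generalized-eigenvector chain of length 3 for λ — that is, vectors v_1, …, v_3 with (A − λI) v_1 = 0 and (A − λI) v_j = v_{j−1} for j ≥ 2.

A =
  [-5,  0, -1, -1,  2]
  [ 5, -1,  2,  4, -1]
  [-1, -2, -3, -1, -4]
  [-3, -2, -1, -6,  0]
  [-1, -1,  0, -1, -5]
A Jordan chain for λ = -4 of length 3:
v_1 = (3, -3, -3, 0, 0)ᵀ
v_2 = (-1, 5, -1, -3, -1)ᵀ
v_3 = (1, 0, 0, 0, 0)ᵀ

Let N = A − (-4)·I. We want v_3 with N^3 v_3 = 0 but N^2 v_3 ≠ 0; then v_{j-1} := N · v_j for j = 3, …, 2.

Pick v_3 = (1, 0, 0, 0, 0)ᵀ.
Then v_2 = N · v_3 = (-1, 5, -1, -3, -1)ᵀ.
Then v_1 = N · v_2 = (3, -3, -3, 0, 0)ᵀ.

Sanity check: (A − (-4)·I) v_1 = (0, 0, 0, 0, 0)ᵀ = 0. ✓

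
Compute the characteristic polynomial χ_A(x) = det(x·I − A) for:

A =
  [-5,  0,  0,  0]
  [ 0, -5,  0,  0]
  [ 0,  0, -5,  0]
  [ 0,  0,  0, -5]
x^4 + 20*x^3 + 150*x^2 + 500*x + 625

Expanding det(x·I − A) (e.g. by cofactor expansion or by noting that A is similar to its Jordan form J, which has the same characteristic polynomial as A) gives
  χ_A(x) = x^4 + 20*x^3 + 150*x^2 + 500*x + 625
which factors as (x + 5)^4. The eigenvalues (with algebraic multiplicities) are λ = -5 with multiplicity 4.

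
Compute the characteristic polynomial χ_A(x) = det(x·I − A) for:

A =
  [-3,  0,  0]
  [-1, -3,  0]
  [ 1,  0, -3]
x^3 + 9*x^2 + 27*x + 27

Expanding det(x·I − A) (e.g. by cofactor expansion or by noting that A is similar to its Jordan form J, which has the same characteristic polynomial as A) gives
  χ_A(x) = x^3 + 9*x^2 + 27*x + 27
which factors as (x + 3)^3. The eigenvalues (with algebraic multiplicities) are λ = -3 with multiplicity 3.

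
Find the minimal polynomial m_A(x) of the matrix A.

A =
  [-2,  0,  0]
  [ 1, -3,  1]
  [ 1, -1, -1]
x^2 + 4*x + 4

The characteristic polynomial is χ_A(x) = (x + 2)^3, so the eigenvalues are known. The minimal polynomial is
  m_A(x) = Π_λ (x − λ)^{k_λ}
where k_λ is the size of the *largest* Jordan block for λ (equivalently, the smallest k with (A − λI)^k v = 0 for every generalised eigenvector v of λ).

  λ = -2: largest Jordan block has size 2, contributing (x + 2)^2

So m_A(x) = (x + 2)^2 = x^2 + 4*x + 4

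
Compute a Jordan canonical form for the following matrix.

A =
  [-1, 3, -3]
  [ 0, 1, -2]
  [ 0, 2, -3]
J_2(-1) ⊕ J_1(-1)

The characteristic polynomial is
  det(x·I − A) = x^3 + 3*x^2 + 3*x + 1 = (x + 1)^3

Eigenvalues and multiplicities (the geometric multiplicity of λ is n − rank(A − λI), which equals the number of Jordan blocks for λ):
  λ = -1: algebraic multiplicity = 3, geometric multiplicity = 2

Determining the block sizes for each eigenvalue:
  λ = -1: 2 blocks summing to 3 forces exactly one block of size 2 and the rest size 1 → block sizes [2, 1]

Assembling the blocks gives a Jordan form
J =
  [-1,  1,  0]
  [ 0, -1,  0]
  [ 0,  0, -1]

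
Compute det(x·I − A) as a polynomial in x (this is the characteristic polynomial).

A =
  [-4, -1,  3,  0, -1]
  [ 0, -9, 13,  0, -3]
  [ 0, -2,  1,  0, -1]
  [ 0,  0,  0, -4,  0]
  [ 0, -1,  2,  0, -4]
x^5 + 20*x^4 + 160*x^3 + 640*x^2 + 1280*x + 1024

Expanding det(x·I − A) (e.g. by cofactor expansion or by noting that A is similar to its Jordan form J, which has the same characteristic polynomial as A) gives
  χ_A(x) = x^5 + 20*x^4 + 160*x^3 + 640*x^2 + 1280*x + 1024
which factors as (x + 4)^5. The eigenvalues (with algebraic multiplicities) are λ = -4 with multiplicity 5.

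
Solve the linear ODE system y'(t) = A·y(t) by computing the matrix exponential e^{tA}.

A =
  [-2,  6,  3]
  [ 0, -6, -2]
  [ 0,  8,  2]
e^{tA} =
  [exp(-2*t), 6*t*exp(-2*t), 3*t*exp(-2*t)]
  [0, -4*t*exp(-2*t) + exp(-2*t), -2*t*exp(-2*t)]
  [0, 8*t*exp(-2*t), 4*t*exp(-2*t) + exp(-2*t)]

Strategy: write A = P · J · P⁻¹ where J is a Jordan canonical form, so e^{tA} = P · e^{tJ} · P⁻¹, and e^{tJ} can be computed block-by-block.

A has Jordan form
J =
  [-2,  1,  0]
  [ 0, -2,  0]
  [ 0,  0, -2]
(up to reordering of blocks).

Per-block formulas:
  For a 2×2 Jordan block J_2(-2): exp(t · J_2(-2)) = e^(-2t)·(I + t·N), where N is the 2×2 nilpotent shift.
  For a 1×1 block at λ = -2: exp(t · [-2]) = [e^(-2t)].

After assembling e^{tJ} and conjugating by P, we get:

e^{tA} =
  [exp(-2*t), 6*t*exp(-2*t), 3*t*exp(-2*t)]
  [0, -4*t*exp(-2*t) + exp(-2*t), -2*t*exp(-2*t)]
  [0, 8*t*exp(-2*t), 4*t*exp(-2*t) + exp(-2*t)]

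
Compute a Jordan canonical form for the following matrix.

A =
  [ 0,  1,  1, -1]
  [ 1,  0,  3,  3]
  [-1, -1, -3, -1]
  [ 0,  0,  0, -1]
J_3(-1) ⊕ J_1(-1)

The characteristic polynomial is
  det(x·I − A) = x^4 + 4*x^3 + 6*x^2 + 4*x + 1 = (x + 1)^4

Eigenvalues and multiplicities (the geometric multiplicity of λ is n − rank(A − λI), which equals the number of Jordan blocks for λ):
  λ = -1: algebraic multiplicity = 4, geometric multiplicity = 2

Determining the block sizes for each eigenvalue:
  λ = -1: with am = 4 and gm = 2, the partition is not yet determined (e.g. several partitions of 4 into 2 parts exist). Let N = A − (-1)·I. Computing rank(N^1) = 2, rank(N^2) = 1, rank(N^3) = 0; the number of blocks of size ≥ j is rank(N^{j−1}) − rank(N^j), giving [2, 1, 1]. So we have 1 block(s) of size 3, 1 block(s) of size 1 → block sizes [3, 1]

Assembling the blocks gives a Jordan form
J =
  [-1,  1,  0,  0]
  [ 0, -1,  1,  0]
  [ 0,  0, -1,  0]
  [ 0,  0,  0, -1]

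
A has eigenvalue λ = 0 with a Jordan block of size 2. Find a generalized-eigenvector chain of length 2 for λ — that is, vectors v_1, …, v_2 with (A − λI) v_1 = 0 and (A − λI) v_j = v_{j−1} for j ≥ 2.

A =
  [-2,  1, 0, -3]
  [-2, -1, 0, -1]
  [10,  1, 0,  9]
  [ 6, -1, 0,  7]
A Jordan chain for λ = 0 of length 2:
v_1 = (1, -1, 1, -1)ᵀ
v_2 = (0, 1, 0, 0)ᵀ

Let N = A − (0)·I. We want v_2 with N^2 v_2 = 0 but N^1 v_2 ≠ 0; then v_{j-1} := N · v_j for j = 2, …, 2.

Pick v_2 = (0, 1, 0, 0)ᵀ.
Then v_1 = N · v_2 = (1, -1, 1, -1)ᵀ.

Sanity check: (A − (0)·I) v_1 = (0, 0, 0, 0)ᵀ = 0. ✓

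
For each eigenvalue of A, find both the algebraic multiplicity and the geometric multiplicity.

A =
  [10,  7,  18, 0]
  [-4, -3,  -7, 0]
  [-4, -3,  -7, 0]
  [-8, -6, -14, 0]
λ = 0: alg = 4, geom = 2

Step 1 — factor the characteristic polynomial to read off the algebraic multiplicities:
  χ_A(x) = x^4

Step 2 — compute geometric multiplicities via the rank-nullity identity g(λ) = n − rank(A − λI):
  rank(A − (0)·I) = 2, so dim ker(A − (0)·I) = n − 2 = 2

Summary:
  λ = 0: algebraic multiplicity = 4, geometric multiplicity = 2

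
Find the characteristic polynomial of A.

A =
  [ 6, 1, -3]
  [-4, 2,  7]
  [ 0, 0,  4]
x^3 - 12*x^2 + 48*x - 64

Expanding det(x·I − A) (e.g. by cofactor expansion or by noting that A is similar to its Jordan form J, which has the same characteristic polynomial as A) gives
  χ_A(x) = x^3 - 12*x^2 + 48*x - 64
which factors as (x - 4)^3. The eigenvalues (with algebraic multiplicities) are λ = 4 with multiplicity 3.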